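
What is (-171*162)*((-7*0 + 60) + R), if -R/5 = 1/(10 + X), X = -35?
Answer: -8338302/5 ≈ -1.6677e+6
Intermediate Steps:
R = ⅕ (R = -5/(10 - 35) = -5/(-25) = -5*(-1/25) = ⅕ ≈ 0.20000)
(-171*162)*((-7*0 + 60) + R) = (-171*162)*((-7*0 + 60) + ⅕) = -27702*((0 + 60) + ⅕) = -27702*(60 + ⅕) = -27702*301/5 = -8338302/5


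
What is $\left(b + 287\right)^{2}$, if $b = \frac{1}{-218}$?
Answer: $\frac{3914379225}{47524} \approx 82366.0$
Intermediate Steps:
$b = - \frac{1}{218} \approx -0.0045872$
$\left(b + 287\right)^{2} = \left(- \frac{1}{218} + 287\right)^{2} = \left(\frac{62565}{218}\right)^{2} = \frac{3914379225}{47524}$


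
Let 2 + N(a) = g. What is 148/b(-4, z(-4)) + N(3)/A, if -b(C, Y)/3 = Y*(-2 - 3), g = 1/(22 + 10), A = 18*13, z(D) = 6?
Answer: 61253/37440 ≈ 1.6360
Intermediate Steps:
A = 234
g = 1/32 ≈ 0.031250
b(C, Y) = 15*Y (b(C, Y) = -3*Y*(-2 - 3) = -3*Y*(-5) = -(-15)*Y = 15*Y)
N(a) = -63/32 (N(a) = -2 + 1/32 = -63/32)
148/b(-4, z(-4)) + N(3)/A = 148/((15*6)) - 63/32/234 = 148/90 - 63/32*1/234 = 148*(1/90) - 7/832 = 74/45 - 7/832 = 61253/37440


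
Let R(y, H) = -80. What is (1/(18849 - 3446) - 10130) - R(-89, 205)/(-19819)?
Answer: -3092407149831/305272057 ≈ -10130.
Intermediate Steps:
(1/(18849 - 3446) - 10130) - R(-89, 205)/(-19819) = (1/(18849 - 3446) - 10130) - (-80)/(-19819) = (1/15403 - 10130) - (-80)*(-1)/19819 = (1/15403 - 10130) - 1*80/19819 = -156032389/15403 - 80/19819 = -3092407149831/305272057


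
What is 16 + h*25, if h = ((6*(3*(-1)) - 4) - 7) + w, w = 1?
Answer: -684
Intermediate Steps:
h = -28 (h = ((6*(3*(-1)) - 4) - 7) + 1 = ((6*(-3) - 4) - 7) + 1 = ((-18 - 4) - 7) + 1 = (-22 - 7) + 1 = -29 + 1 = -28)
16 + h*25 = 16 - 28*25 = 16 - 700 = -684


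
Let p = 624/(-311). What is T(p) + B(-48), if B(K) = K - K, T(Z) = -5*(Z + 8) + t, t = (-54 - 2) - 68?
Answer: -47884/311 ≈ -153.97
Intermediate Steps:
t = -124 (t = -56 - 68 = -124)
p = -624/311 (p = 624*(-1/311) = -624/311 ≈ -2.0064)
T(Z) = -164 - 5*Z (T(Z) = -5*(Z + 8) - 124 = -5*(8 + Z) - 124 = (-40 - 5*Z) - 124 = -164 - 5*Z)
B(K) = 0
T(p) + B(-48) = (-164 - 5*(-624/311)) + 0 = (-164 + 3120/311) + 0 = -47884/311 + 0 = -47884/311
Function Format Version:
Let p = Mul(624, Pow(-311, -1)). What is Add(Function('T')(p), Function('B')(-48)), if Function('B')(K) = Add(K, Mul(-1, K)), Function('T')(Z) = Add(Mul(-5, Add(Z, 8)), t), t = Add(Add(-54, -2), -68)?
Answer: Rational(-47884, 311) ≈ -153.97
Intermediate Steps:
t = -124 (t = Add(-56, -68) = -124)
p = Rational(-624, 311) (p = Mul(624, Rational(-1, 311)) = Rational(-624, 311) ≈ -2.0064)
Function('T')(Z) = Add(-164, Mul(-5, Z)) (Function('T')(Z) = Add(Mul(-5, Add(Z, 8)), -124) = Add(Mul(-5, Add(8, Z)), -124) = Add(Add(-40, Mul(-5, Z)), -124) = Add(-164, Mul(-5, Z)))
Function('B')(K) = 0
Add(Function('T')(p), Function('B')(-48)) = Add(Add(-164, Mul(-5, Rational(-624, 311))), 0) = Add(Add(-164, Rational(3120, 311)), 0) = Add(Rational(-47884, 311), 0) = Rational(-47884, 311)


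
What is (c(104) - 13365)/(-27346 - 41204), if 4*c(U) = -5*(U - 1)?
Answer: 2159/10968 ≈ 0.19685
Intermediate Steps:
c(U) = 5/4 - 5*U/4 (c(U) = (-5*(U - 1))/4 = (-5*(-1 + U))/4 = (5 - 5*U)/4 = 5/4 - 5*U/4)
(c(104) - 13365)/(-27346 - 41204) = ((5/4 - 5/4*104) - 13365)/(-27346 - 41204) = ((5/4 - 130) - 13365)/(-68550) = (-515/4 - 13365)*(-1/68550) = -53975/4*(-1/68550) = 2159/10968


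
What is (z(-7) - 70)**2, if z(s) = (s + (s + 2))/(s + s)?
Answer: 234256/49 ≈ 4780.7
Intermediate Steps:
z(s) = (2 + 2*s)/(2*s) (z(s) = (s + (2 + s))/((2*s)) = (2 + 2*s)*(1/(2*s)) = (2 + 2*s)/(2*s))
(z(-7) - 70)**2 = ((1 - 7)/(-7) - 70)**2 = (-1/7*(-6) - 70)**2 = (6/7 - 70)**2 = (-484/7)**2 = 234256/49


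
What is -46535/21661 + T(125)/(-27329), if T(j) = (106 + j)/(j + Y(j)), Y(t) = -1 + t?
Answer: -105557334142/49133797927 ≈ -2.1484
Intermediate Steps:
T(j) = (106 + j)/(-1 + 2*j) (T(j) = (106 + j)/(j + (-1 + j)) = (106 + j)/(-1 + 2*j))
-46535/21661 + T(125)/(-27329) = -46535/21661 + ((106 + 125)/(-1 + 2*125))/(-27329) = -46535*1/21661 + (231/(-1 + 250))*(-1/27329) = -46535/21661 + (231/249)*(-1/27329) = -46535/21661 + ((1/249)*231)*(-1/27329) = -46535/21661 + (77/83)*(-1/27329) = -46535/21661 - 77/2268307 = -105557334142/49133797927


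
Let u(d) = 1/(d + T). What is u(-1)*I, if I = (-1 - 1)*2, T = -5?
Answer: ⅔ ≈ 0.66667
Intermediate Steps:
u(d) = 1/(-5 + d) (u(d) = 1/(d - 5) = 1/(-5 + d))
I = -4 (I = -2*2 = -4)
u(-1)*I = -4/(-5 - 1) = -4/(-6) = -⅙*(-4) = ⅔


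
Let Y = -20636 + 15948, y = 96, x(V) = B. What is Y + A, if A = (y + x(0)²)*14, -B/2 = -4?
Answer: -2448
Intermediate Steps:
B = 8 (B = -2*(-4) = 8)
x(V) = 8
A = 2240 (A = (96 + 8²)*14 = (96 + 64)*14 = 160*14 = 2240)
Y = -4688
Y + A = -4688 + 2240 = -2448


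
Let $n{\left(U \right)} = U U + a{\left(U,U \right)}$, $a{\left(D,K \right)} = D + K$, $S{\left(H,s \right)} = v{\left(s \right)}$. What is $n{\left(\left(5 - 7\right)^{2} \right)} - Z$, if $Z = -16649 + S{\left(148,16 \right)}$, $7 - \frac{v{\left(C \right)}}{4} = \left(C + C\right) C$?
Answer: $18693$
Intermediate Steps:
$v{\left(C \right)} = 28 - 8 C^{2}$ ($v{\left(C \right)} = 28 - 4 \left(C + C\right) C = 28 - 4 \cdot 2 C C = 28 - 4 \cdot 2 C^{2} = 28 - 8 C^{2}$)
$S{\left(H,s \right)} = 28 - 8 s^{2}$
$n{\left(U \right)} = U^{2} + 2 U$ ($n{\left(U \right)} = U U + \left(U + U\right) = U^{2} + 2 U$)
$Z = -18669$ ($Z = -16649 + \left(28 - 8 \cdot 16^{2}\right) = -16649 + \left(28 - 2048\right) = -16649 - 2020 = -18669$)
$n{\left(\left(5 - 7\right)^{2} \right)} - Z = \left(5 - 7\right)^{2} \left(2 + \left(5 - 7\right)^{2}\right) - -18669 = \left(-2\right)^{2} \left(2 + \left(-2\right)^{2}\right) + 18669 = 4 \left(2 + 4\right) + 18669 = 4 \cdot 6 + 18669 = 24 + 18669 = 18693$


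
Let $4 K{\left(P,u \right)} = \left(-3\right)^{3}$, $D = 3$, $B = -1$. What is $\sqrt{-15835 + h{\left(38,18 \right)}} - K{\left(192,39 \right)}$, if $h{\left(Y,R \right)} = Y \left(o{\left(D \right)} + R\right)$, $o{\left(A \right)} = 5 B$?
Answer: $\frac{27}{4} + 23 i \sqrt{29} \approx 6.75 + 123.86 i$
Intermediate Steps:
$o{\left(A \right)} = -5$ ($o{\left(A \right)} = 5 \left(-1\right) = -5$)
$K{\left(P,u \right)} = - \frac{27}{4}$ ($K{\left(P,u \right)} = \frac{\left(-3\right)^{3}}{4} = \frac{1}{4} \left(-27\right) = - \frac{27}{4}$)
$h{\left(Y,R \right)} = Y \left(-5 + R\right)$
$\sqrt{-15835 + h{\left(38,18 \right)}} - K{\left(192,39 \right)} = \sqrt{-15835 + 38 \left(-5 + 18\right)} - - \frac{27}{4} = \sqrt{-15835 + 38 \cdot 13} + \frac{27}{4} = \sqrt{-15835 + 494} + \frac{27}{4} = \sqrt{-15341} + \frac{27}{4} = 23 i \sqrt{29} + \frac{27}{4} = \frac{27}{4} + 23 i \sqrt{29}$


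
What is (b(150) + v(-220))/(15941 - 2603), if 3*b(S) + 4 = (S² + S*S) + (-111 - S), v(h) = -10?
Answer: 44705/40014 ≈ 1.1172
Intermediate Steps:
b(S) = -115/3 - S/3 + 2*S²/3 (b(S) = -4/3 + ((S² + S*S) + (-111 - S))/3 = -4/3 + ((S² + S²) + (-111 - S))/3 = -4/3 + (2*S² + (-111 - S))/3 = -4/3 + (-111 - S + 2*S²)/3 = -4/3 + (-37 - S/3 + 2*S²/3) = -115/3 - S/3 + 2*S²/3)
(b(150) + v(-220))/(15941 - 2603) = ((-115/3 - ⅓*150 + (⅔)*150²) - 10)/(15941 - 2603) = ((-115/3 - 50 + (⅔)*22500) - 10)/13338 = ((-115/3 - 50 + 15000) - 10)*(1/13338) = (44735/3 - 10)*(1/13338) = (44705/3)*(1/13338) = 44705/40014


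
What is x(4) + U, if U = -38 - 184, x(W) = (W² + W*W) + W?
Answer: -186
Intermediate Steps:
x(W) = W + 2*W² (x(W) = (W² + W²) + W = 2*W² + W = W + 2*W²)
U = -222
x(4) + U = 4*(1 + 2*4) - 222 = 4*(1 + 8) - 222 = 4*9 - 222 = 36 - 222 = -186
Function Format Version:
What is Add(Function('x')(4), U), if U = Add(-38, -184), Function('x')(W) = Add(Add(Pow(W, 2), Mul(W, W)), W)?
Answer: -186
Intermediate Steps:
Function('x')(W) = Add(W, Mul(2, Pow(W, 2))) (Function('x')(W) = Add(Add(Pow(W, 2), Pow(W, 2)), W) = Add(Mul(2, Pow(W, 2)), W) = Add(W, Mul(2, Pow(W, 2))))
U = -222
Add(Function('x')(4), U) = Add(Mul(4, Add(1, Mul(2, 4))), -222) = Add(Mul(4, Add(1, 8)), -222) = Add(Mul(4, 9), -222) = Add(36, -222) = -186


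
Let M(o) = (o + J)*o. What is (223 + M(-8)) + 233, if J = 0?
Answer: 520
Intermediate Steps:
M(o) = o**2 (M(o) = (o + 0)*o = o*o = o**2)
(223 + M(-8)) + 233 = (223 + (-8)**2) + 233 = (223 + 64) + 233 = 287 + 233 = 520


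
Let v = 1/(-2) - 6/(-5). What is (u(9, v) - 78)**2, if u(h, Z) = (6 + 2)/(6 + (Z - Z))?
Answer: 52900/9 ≈ 5877.8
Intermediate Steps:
v = 7/10 (v = 1*(-1/2) - 6*(-1/5) = -1/2 + 6/5 = 7/10 ≈ 0.70000)
u(h, Z) = 4/3 (u(h, Z) = 8/(6 + 0) = 8/6 = 8*(1/6) = 4/3)
(u(9, v) - 78)**2 = (4/3 - 78)**2 = (-230/3)**2 = 52900/9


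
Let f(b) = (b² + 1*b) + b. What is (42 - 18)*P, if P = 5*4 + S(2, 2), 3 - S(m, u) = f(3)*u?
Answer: -168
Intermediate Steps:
f(b) = b² + 2*b (f(b) = (b² + b) + b = (b + b²) + b = b² + 2*b)
S(m, u) = 3 - 15*u (S(m, u) = 3 - 3*(2 + 3)*u = 3 - 3*5*u = 3 - 15*u)
P = -7 (P = 5*4 + (3 - 15*2) = 20 + (3 - 30) = 20 - 27 = -7)
(42 - 18)*P = (42 - 18)*(-7) = 24*(-7) = -168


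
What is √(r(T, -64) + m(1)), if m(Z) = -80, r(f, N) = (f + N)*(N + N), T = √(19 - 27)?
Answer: 4*√(507 - 16*I*√2) ≈ 90.089 - 2.0093*I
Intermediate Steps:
T = 2*I*√2 (T = √(-8) = 2*I*√2 ≈ 2.8284*I)
r(f, N) = 2*N*(N + f) (r(f, N) = (N + f)*(2*N) = 2*N*(N + f))
√(r(T, -64) + m(1)) = √(2*(-64)*(-64 + 2*I*√2) - 80) = √((8192 - 256*I*√2) - 80) = √(8112 - 256*I*√2)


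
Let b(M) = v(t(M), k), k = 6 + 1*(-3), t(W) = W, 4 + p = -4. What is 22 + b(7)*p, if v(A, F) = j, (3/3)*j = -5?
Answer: 62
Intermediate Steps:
j = -5
p = -8 (p = -4 - 4 = -8)
k = 3 (k = 6 - 3 = 3)
v(A, F) = -5
b(M) = -5
22 + b(7)*p = 22 - 5*(-8) = 22 + 40 = 62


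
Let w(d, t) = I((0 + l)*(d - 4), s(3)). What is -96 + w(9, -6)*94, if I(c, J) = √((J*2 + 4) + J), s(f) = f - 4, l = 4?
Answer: -2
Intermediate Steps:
s(f) = -4 + f
I(c, J) = √(4 + 3*J) (I(c, J) = √((2*J + 4) + J) = √((4 + 2*J) + J) = √(4 + 3*J))
w(d, t) = 1 (w(d, t) = √(4 + 3*(-4 + 3)) = √(4 + 3*(-1)) = √(4 - 3) = √1 = 1)
-96 + w(9, -6)*94 = -96 + 1*94 = -96 + 94 = -2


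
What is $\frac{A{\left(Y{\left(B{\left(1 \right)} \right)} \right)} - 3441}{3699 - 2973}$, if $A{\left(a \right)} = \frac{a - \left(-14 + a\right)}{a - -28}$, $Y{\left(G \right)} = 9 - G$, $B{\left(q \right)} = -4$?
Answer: $- \frac{141067}{29766} \approx -4.7392$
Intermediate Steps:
$A{\left(a \right)} = \frac{14}{28 + a}$ ($A{\left(a \right)} = \frac{14}{a + \left(-4 + 32\right)} = \frac{14}{a + 28} = \frac{14}{28 + a}$)
$\frac{A{\left(Y{\left(B{\left(1 \right)} \right)} \right)} - 3441}{3699 - 2973} = \frac{\frac{14}{28 + \left(9 - -4\right)} - 3441}{3699 - 2973} = \frac{\frac{14}{28 + \left(9 + 4\right)} - 3441}{726} = \left(\frac{14}{28 + 13} - 3441\right) \frac{1}{726} = \left(\frac{14}{41} - 3441\right) \frac{1}{726} = \left(- \frac{141067}{41}\right) \frac{1}{726} = - \frac{141067}{29766}$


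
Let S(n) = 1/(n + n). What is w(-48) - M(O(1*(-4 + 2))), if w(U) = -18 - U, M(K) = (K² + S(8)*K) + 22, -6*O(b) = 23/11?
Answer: 275311/34848 ≈ 7.9003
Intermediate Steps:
O(b) = -23/66 (O(b) = -23/(6*11) = -⅙*23/11 = -23/66)
S(n) = 1/(2*n)
M(K) = 22 + K² + K/16 (M(K) = (K² + ((½)/8)*K) + 22 = (K² + ((½)*(⅛))*K) + 22 = (K² + K/16) + 22 = 22 + K² + K/16)
w(-48) - M(O(1*(-4 + 2))) = (-18 - 1*(-48)) - (22 + (-23/66)² + (1/16)*(-23/66)) = (-18 + 48) - (22 + 529/4356 - 23/1056) = 30 - 1*770129/34848 = 30 - 770129/34848 = 275311/34848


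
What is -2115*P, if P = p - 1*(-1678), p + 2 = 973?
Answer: -5602635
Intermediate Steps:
p = 971 (p = -2 + 973 = 971)
P = 2649 (P = 971 - 1*(-1678) = 971 + 1678 = 2649)
-2115*P = -2115*2649 = -5602635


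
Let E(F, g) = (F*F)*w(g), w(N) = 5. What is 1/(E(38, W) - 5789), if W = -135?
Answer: 1/1431 ≈ 0.00069881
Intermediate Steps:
E(F, g) = 5*F² (E(F, g) = (F*F)*5 = F²*5 = 5*F²)
1/(E(38, W) - 5789) = 1/(5*38² - 5789) = 1/(5*1444 - 5789) = 1/(7220 - 5789) = 1/1431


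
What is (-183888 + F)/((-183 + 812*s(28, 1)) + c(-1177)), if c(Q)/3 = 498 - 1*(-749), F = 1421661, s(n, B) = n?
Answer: 1237773/26294 ≈ 47.074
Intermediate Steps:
c(Q) = 3741 (c(Q) = 3*(498 - 1*(-749)) = 3*(498 + 749) = 3*1247 = 3741)
(-183888 + F)/((-183 + 812*s(28, 1)) + c(-1177)) = (-183888 + 1421661)/((-183 + 812*28) + 3741) = 1237773/((-183 + 22736) + 3741) = 1237773/(22553 + 3741) = 1237773/26294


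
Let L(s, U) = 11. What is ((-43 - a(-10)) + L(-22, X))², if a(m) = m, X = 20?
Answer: 484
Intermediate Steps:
((-43 - a(-10)) + L(-22, X))² = ((-43 - 1*(-10)) + 11)² = ((-43 + 10) + 11)² = (-33 + 11)² = (-22)² = 484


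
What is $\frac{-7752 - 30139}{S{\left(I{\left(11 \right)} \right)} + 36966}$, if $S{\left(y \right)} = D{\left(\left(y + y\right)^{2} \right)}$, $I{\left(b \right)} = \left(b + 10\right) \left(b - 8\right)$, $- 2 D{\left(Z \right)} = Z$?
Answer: $- \frac{37891}{29028} \approx -1.3053$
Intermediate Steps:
$D{\left(Z \right)} = - \frac{Z}{2}$
$I{\left(b \right)} = \left(-8 + b\right) \left(10 + b\right)$ ($I{\left(b \right)} = \left(10 + b\right) \left(-8 + b\right) = \left(-8 + b\right) \left(10 + b\right)$)
$S{\left(y \right)} = - 2 y^{2}$ ($S{\left(y \right)} = - \frac{\left(y + y\right)^{2}}{2} = - \frac{\left(2 y\right)^{2}}{2} = - \frac{4 y^{2}}{2} = - 2 y^{2}$)
$\frac{-7752 - 30139}{S{\left(I{\left(11 \right)} \right)} + 36966} = \frac{-7752 - 30139}{- 2 \left(-80 + 11^{2} + 2 \cdot 11\right)^{2} + 36966} = - \frac{37891}{- 2 \left(-80 + 121 + 22\right)^{2} + 36966} = - \frac{37891}{- 2 \cdot 63^{2} + 36966} = - \frac{37891}{\left(-2\right) 3969 + 36966} = - \frac{37891}{-7938 + 36966} = - \frac{37891}{29028}$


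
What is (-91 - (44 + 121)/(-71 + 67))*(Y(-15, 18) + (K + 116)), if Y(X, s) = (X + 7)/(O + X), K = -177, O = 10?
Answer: 59103/20 ≈ 2955.1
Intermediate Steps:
Y(X, s) = (7 + X)/(10 + X) (Y(X, s) = (X + 7)/(10 + X) = (7 + X)/(10 + X))
(-91 - (44 + 121)/(-71 + 67))*(Y(-15, 18) + (K + 116)) = (-91 - (44 + 121)/(-71 + 67))*((7 - 15)/(10 - 15) + (-177 + 116)) = (-91 - 165/(-4))*(-8/(-5) - 61) = (-91 - 165*(-1)/4)*(-⅕*(-8) - 61) = (-91 - 1*(-165/4))*(8/5 - 61) = (-91 + 165/4)*(-297/5) = -199/4*(-297/5) = 59103/20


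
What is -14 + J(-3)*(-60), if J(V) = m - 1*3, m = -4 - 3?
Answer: 586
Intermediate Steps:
m = -7
J(V) = -10 (J(V) = -7 - 1*3 = -7 - 3 = -10)
-14 + J(-3)*(-60) = -14 - 10*(-60) = -14 + 600 = 586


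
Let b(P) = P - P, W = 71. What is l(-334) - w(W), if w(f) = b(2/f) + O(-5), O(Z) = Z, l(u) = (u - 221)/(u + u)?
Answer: 3895/668 ≈ 5.8308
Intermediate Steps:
l(u) = (-221 + u)/(2*u) (l(u) = (-221 + u)/((2*u)) = (-221 + u)*(1/(2*u)) = (-221 + u)/(2*u))
b(P) = 0
w(f) = -5 (w(f) = 0 - 5 = -5)
l(-334) - w(W) = (1/2)*(-221 - 334)/(-334) - 1*(-5) = (1/2)*(-1/334)*(-555) + 5 = 555/668 + 5 = 3895/668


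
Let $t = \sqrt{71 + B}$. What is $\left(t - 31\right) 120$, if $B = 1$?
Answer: $-3720 + 720 \sqrt{2} \approx -2701.8$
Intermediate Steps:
$t = 6 \sqrt{2}$ ($t = \sqrt{71 + 1} = \sqrt{72} = 6 \sqrt{2} \approx 8.4853$)
$\left(t - 31\right) 120 = \left(6 \sqrt{2} - 31\right) 120 = \left(-31 + 6 \sqrt{2}\right) 120 = -3720 + 720 \sqrt{2}$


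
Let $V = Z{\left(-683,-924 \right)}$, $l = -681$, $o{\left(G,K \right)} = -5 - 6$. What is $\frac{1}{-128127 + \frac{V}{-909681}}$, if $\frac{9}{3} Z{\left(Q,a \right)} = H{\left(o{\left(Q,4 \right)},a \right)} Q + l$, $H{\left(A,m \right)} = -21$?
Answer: $- \frac{303227}{38851567347} \approx -7.8048 \cdot 10^{-6}$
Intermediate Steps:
$o{\left(G,K \right)} = -11$ ($o{\left(G,K \right)} = -5 - 6 = -11$)
$Z{\left(Q,a \right)} = -227 - 7 Q$ ($Z{\left(Q,a \right)} = \frac{- 21 Q - 681}{3} = \frac{-681 - 21 Q}{3} = -227 - 7 Q$)
$V = 4554$ ($V = -227 - -4781 = -227 + 4781 = 4554$)
$\frac{1}{-128127 + \frac{V}{-909681}} = \frac{1}{-128127 + \frac{4554}{-909681}} = \frac{1}{-128127 + 4554 \left(- \frac{1}{909681}\right)} = \frac{1}{-128127 - \frac{1518}{303227}} = \frac{1}{- \frac{38851567347}{303227}} = - \frac{303227}{38851567347}$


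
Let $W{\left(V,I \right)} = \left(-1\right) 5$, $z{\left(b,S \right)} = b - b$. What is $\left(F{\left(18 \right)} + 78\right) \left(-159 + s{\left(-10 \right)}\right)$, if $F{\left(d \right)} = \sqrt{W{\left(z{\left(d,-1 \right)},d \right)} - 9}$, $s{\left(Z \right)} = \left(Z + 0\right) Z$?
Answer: $-4602 - 59 i \sqrt{14} \approx -4602.0 - 220.76 i$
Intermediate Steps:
$z{\left(b,S \right)} = 0$
$s{\left(Z \right)} = Z^{2}$ ($s{\left(Z \right)} = Z Z = Z^{2}$)
$W{\left(V,I \right)} = -5$
$F{\left(d \right)} = i \sqrt{14}$ ($F{\left(d \right)} = \sqrt{-5 - 9} = \sqrt{-14} = i \sqrt{14}$)
$\left(F{\left(18 \right)} + 78\right) \left(-159 + s{\left(-10 \right)}\right) = \left(i \sqrt{14} + 78\right) \left(-159 + \left(-10\right)^{2}\right) = \left(78 + i \sqrt{14}\right) \left(-159 + 100\right) = \left(78 + i \sqrt{14}\right) \left(-59\right) = -4602 - 59 i \sqrt{14}$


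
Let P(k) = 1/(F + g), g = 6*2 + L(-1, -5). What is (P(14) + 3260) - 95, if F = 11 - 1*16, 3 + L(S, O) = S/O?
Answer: 66470/21 ≈ 3165.2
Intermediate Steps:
L(S, O) = -3 + S/O
g = 46/5 (g = 6*2 + (-3 - 1/(-5)) = 12 + (-3 - 1*(-⅕)) = 12 + (-3 + ⅕) = 12 - 14/5 = 46/5 ≈ 9.2000)
F = -5 (F = 11 - 16 = -5)
P(k) = 5/21 (P(k) = 1/(-5 + 46/5) = 1/(21/5) = 5/21)
(P(14) + 3260) - 95 = (5/21 + 3260) - 95 = 68465/21 - 95 = 66470/21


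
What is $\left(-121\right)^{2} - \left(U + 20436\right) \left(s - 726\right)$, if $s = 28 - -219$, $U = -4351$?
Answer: $7719356$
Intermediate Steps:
$s = 247$ ($s = 28 + 219 = 247$)
$\left(-121\right)^{2} - \left(U + 20436\right) \left(s - 726\right) = \left(-121\right)^{2} - \left(-4351 + 20436\right) \left(247 - 726\right) = 14641 - 16085 \left(-479\right) = 14641 - -7704715 = 14641 + 7704715 = 7719356$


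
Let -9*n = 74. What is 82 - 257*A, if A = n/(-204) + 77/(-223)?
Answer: 32832343/204714 ≈ 160.38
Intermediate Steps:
n = -74/9 (n = -⅑*74 = -74/9 ≈ -8.2222)
A = -62435/204714 (A = -74/9/(-204) + 77/(-223) = -74/9*(-1/204) + 77*(-1/223) = 37/918 - 77/223 = -62435/204714 ≈ -0.30499)
82 - 257*A = 82 - 257*(-62435/204714) = 82 + 16045795/204714 = 32832343/204714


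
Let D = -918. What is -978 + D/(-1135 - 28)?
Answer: -1136496/1163 ≈ -977.21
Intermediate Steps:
-978 + D/(-1135 - 28) = -978 - 918/(-1135 - 28) = -978 - 918/(-1163) = -978 - 1/1163*(-918) = -978 + 918/1163 = -1136496/1163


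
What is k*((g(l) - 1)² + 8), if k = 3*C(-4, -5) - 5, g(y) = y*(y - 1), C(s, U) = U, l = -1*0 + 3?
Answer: -660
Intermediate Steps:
l = 3 (l = 0 + 3 = 3)
g(y) = y*(-1 + y)
k = -20 (k = 3*(-5) - 5 = -15 - 5 = -20)
k*((g(l) - 1)² + 8) = -20*((3*(-1 + 3) - 1)² + 8) = -20*((3*2 - 1)² + 8) = -20*((6 - 1)² + 8) = -20*(5² + 8) = -20*(25 + 8) = -20*33 = -660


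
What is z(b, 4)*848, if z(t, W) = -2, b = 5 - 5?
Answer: -1696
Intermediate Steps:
b = 0
z(b, 4)*848 = -2*848 = -1696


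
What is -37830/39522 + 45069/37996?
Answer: 8186389/35754236 ≈ 0.22896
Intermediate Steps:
-37830/39522 + 45069/37996 = -37830*1/39522 + 45069*(1/37996) = -6305/6587 + 45069/37996 = 8186389/35754236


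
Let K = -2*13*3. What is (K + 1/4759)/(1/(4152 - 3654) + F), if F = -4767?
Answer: 184858098/11297699435 ≈ 0.016362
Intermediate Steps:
K = -78 (K = -26*3 = -78)
(K + 1/4759)/(1/(4152 - 3654) + F) = (-78 + 1/4759)/(1/(4152 - 3654) - 4767) = (-78 + 1/4759)/(1/498 - 4767) = -371201/(4759*(1/498 - 4767)) = -371201/(4759*(-2373965/498)) = -371201/4759*(-498/2373965) = 184858098/11297699435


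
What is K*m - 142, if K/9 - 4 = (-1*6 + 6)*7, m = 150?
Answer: 5258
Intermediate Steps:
K = 36 (K = 36 + 9*((-1*6 + 6)*7) = 36 + 9*((-6 + 6)*7) = 36 + 9*(0*7) = 36 + 9*0 = 36 + 0 = 36)
K*m - 142 = 36*150 - 142 = 5400 - 142 = 5258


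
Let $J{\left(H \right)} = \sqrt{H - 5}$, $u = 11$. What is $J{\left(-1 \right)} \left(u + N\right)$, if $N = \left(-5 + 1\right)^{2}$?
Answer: $27 i \sqrt{6} \approx 66.136 i$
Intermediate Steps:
$J{\left(H \right)} = \sqrt{-5 + H}$
$N = 16$ ($N = \left(-4\right)^{2} = 16$)
$J{\left(-1 \right)} \left(u + N\right) = \sqrt{-5 - 1} \left(11 + 16\right) = \sqrt{-6} \cdot 27 = i \sqrt{6} \cdot 27 = 27 i \sqrt{6}$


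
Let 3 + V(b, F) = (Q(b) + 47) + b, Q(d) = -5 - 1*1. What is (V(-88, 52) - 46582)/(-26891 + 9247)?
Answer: 11658/4411 ≈ 2.6429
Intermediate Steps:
Q(d) = -6 (Q(d) = -5 - 1 = -6)
V(b, F) = 38 + b (V(b, F) = -3 + ((-6 + 47) + b) = -3 + (41 + b) = 38 + b)
(V(-88, 52) - 46582)/(-26891 + 9247) = ((38 - 88) - 46582)/(-26891 + 9247) = (-50 - 46582)/(-17644) = -46632*(-1/17644) = 11658/4411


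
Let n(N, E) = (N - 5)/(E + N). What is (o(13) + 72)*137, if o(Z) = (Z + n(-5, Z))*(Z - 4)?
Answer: 97407/4 ≈ 24352.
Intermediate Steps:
n(N, E) = (-5 + N)/(E + N)
o(Z) = (-4 + Z)*(Z - 10/(-5 + Z)) (o(Z) = (Z + (-5 - 5)/(Z - 5))*(Z - 4) = (Z - 10/(-5 + Z))*(-4 + Z) = (-4 + Z)*(Z - 10/(-5 + Z)))
(o(13) + 72)*137 = ((40 - 10*13 + 13*(-5 + 13)*(-4 + 13))/(-5 + 13) + 72)*137 = ((40 - 130 + 13*8*9)/8 + 72)*137 = ((40 - 130 + 936)/8 + 72)*137 = ((⅛)*846 + 72)*137 = (423/4 + 72)*137 = (711/4)*137 = 97407/4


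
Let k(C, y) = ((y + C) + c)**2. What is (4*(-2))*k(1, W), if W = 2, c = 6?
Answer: -648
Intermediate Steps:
k(C, y) = (6 + C + y)**2 (k(C, y) = ((y + C) + 6)**2 = ((C + y) + 6)**2 = (6 + C + y)**2)
(4*(-2))*k(1, W) = (4*(-2))*(6 + 1 + 2)**2 = -8*9**2 = -8*81 = -648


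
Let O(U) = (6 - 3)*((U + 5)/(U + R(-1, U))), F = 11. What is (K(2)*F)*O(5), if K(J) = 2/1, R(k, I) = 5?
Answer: 66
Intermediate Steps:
K(J) = 2 (K(J) = 2*1 = 2)
O(U) = 3 (O(U) = (6 - 3)*((U + 5)/(U + 5)) = 3*((5 + U)/(5 + U)) = 3*1 = 3)
(K(2)*F)*O(5) = (2*11)*3 = 22*3 = 66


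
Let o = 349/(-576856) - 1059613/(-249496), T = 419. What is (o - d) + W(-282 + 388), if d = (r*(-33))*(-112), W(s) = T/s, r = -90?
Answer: 79294318245653177/238372906954 ≈ 3.3265e+5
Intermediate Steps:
W(s) = 419/s
o = 9549328791/2248801009 (o = 349*(-1/576856) - 1059613*(-1/249496) = -349/576856 + 1059613/249496 = 9549328791/2248801009 ≈ 4.2464)
d = -332640 (d = -90*(-33)*(-112) = 2970*(-112) = -332640)
(o - d) + W(-282 + 388) = (9549328791/2248801009 - 1*(-332640)) + 419/(-282 + 388) = (9549328791/2248801009 + 332640) + 419/106 = 748050716962551/2248801009 + 419*(1/106) = 748050716962551/2248801009 + 419/106 = 79294318245653177/238372906954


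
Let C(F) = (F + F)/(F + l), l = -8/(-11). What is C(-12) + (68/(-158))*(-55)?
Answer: 63184/2449 ≈ 25.800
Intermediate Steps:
l = 8/11 (l = -8*(-1/11) = 8/11 ≈ 0.72727)
C(F) = 2*F/(8/11 + F) (C(F) = (F + F)/(F + 8/11) = (2*F)/(8/11 + F) = 2*F/(8/11 + F))
C(-12) + (68/(-158))*(-55) = 22*(-12)/(8 + 11*(-12)) + (68/(-158))*(-55) = 22*(-12)/(8 - 132) + (68*(-1/158))*(-55) = 22*(-12)/(-124) - 34/79*(-55) = 22*(-12)*(-1/124) + 1870/79 = 66/31 + 1870/79 = 63184/2449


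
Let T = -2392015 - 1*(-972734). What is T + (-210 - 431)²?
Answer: -1008400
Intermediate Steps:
T = -1419281 (T = -2392015 + 972734 = -1419281)
T + (-210 - 431)² = -1419281 + (-210 - 431)² = -1419281 + (-641)² = -1419281 + 410881 = -1008400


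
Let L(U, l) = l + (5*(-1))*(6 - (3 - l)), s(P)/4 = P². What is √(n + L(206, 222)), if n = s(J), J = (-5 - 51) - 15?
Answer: √19261 ≈ 138.78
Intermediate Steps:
J = -71 (J = -56 - 15 = -71)
s(P) = 4*P²
n = 20164 (n = 4*(-71)² = 4*5041 = 20164)
L(U, l) = -15 - 4*l (L(U, l) = l - 5*(6 + (-3 + l)) = l - 5*(3 + l) = l + (-15 - 5*l) = -15 - 4*l)
√(n + L(206, 222)) = √(20164 + (-15 - 4*222)) = √(20164 + (-15 - 888)) = √(20164 - 903) = √19261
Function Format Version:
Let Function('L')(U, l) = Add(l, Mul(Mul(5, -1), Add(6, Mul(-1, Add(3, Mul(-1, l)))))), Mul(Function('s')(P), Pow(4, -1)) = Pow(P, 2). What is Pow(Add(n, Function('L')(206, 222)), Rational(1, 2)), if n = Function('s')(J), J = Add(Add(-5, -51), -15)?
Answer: Pow(19261, Rational(1, 2)) ≈ 138.78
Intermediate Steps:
J = -71 (J = Add(-56, -15) = -71)
Function('s')(P) = Mul(4, Pow(P, 2))
n = 20164 (n = Mul(4, Pow(-71, 2)) = Mul(4, 5041) = 20164)
Function('L')(U, l) = Add(-15, Mul(-4, l)) (Function('L')(U, l) = Add(l, Mul(-5, Add(6, Add(-3, l)))) = Add(l, Mul(-5, Add(3, l))) = Add(l, Add(-15, Mul(-5, l))) = Add(-15, Mul(-4, l)))
Pow(Add(n, Function('L')(206, 222)), Rational(1, 2)) = Pow(Add(20164, Add(-15, Mul(-4, 222))), Rational(1, 2)) = Pow(Add(20164, Add(-15, -888)), Rational(1, 2)) = Pow(Add(20164, -903), Rational(1, 2)) = Pow(19261, Rational(1, 2))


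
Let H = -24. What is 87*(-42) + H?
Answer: -3678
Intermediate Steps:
87*(-42) + H = 87*(-42) - 24 = -3654 - 24 = -3678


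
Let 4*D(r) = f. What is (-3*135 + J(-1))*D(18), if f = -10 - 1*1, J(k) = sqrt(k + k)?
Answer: 4455/4 - 11*I*sqrt(2)/4 ≈ 1113.8 - 3.8891*I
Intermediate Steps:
J(k) = sqrt(2)*sqrt(k) (J(k) = sqrt(2*k) = sqrt(2)*sqrt(k))
f = -11 (f = -10 - 1 = -11)
D(r) = -11/4 (D(r) = (1/4)*(-11) = -11/4)
(-3*135 + J(-1))*D(18) = (-3*135 + sqrt(2)*sqrt(-1))*(-11/4) = (-405 + sqrt(2)*I)*(-11/4) = (-405 + I*sqrt(2))*(-11/4) = 4455/4 - 11*I*sqrt(2)/4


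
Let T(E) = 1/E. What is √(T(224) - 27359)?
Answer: 3*I*√9533090/56 ≈ 165.41*I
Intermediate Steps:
√(T(224) - 27359) = √(1/224 - 27359) = √(-6128415/224) = 3*I*√9533090/56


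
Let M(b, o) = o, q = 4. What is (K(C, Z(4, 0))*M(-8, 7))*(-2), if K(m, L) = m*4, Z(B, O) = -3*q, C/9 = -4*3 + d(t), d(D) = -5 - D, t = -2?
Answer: 7560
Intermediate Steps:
C = -135 (C = 9*(-4*3 + (-5 - 1*(-2))) = 9*(-12 + (-5 + 2)) = 9*(-12 - 3) = 9*(-15) = -135)
Z(B, O) = -12 (Z(B, O) = -3*4 = -12)
K(m, L) = 4*m
(K(C, Z(4, 0))*M(-8, 7))*(-2) = ((4*(-135))*7)*(-2) = -540*7*(-2) = -3780*(-2) = 7560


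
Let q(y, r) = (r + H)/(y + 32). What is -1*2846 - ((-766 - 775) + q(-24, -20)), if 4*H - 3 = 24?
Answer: -41707/32 ≈ -1303.3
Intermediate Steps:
H = 27/4 (H = ¾ + (¼)*24 = ¾ + 6 = 27/4 ≈ 6.7500)
q(y, r) = (27/4 + r)/(32 + y) (q(y, r) = (r + 27/4)/(y + 32) = (27/4 + r)/(32 + y))
-1*2846 - ((-766 - 775) + q(-24, -20)) = -1*2846 - ((-766 - 775) + (27/4 - 20)/(32 - 24)) = -2846 - (-1541 - 53/4/8) = -2846 - (-1541 + (⅛)*(-53/4)) = -2846 - (-1541 - 53/32) = -2846 - 1*(-49365/32) = -2846 + 49365/32 = -41707/32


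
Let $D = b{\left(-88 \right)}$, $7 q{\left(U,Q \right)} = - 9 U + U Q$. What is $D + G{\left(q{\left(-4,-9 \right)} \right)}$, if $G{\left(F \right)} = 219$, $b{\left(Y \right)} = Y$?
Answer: $131$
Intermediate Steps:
$q{\left(U,Q \right)} = - \frac{9 U}{7} + \frac{Q U}{7}$ ($q{\left(U,Q \right)} = \frac{- 9 U + U Q}{7} = \frac{- 9 U + Q U}{7} = - \frac{9 U}{7} + \frac{Q U}{7}$)
$D = -88$
$D + G{\left(q{\left(-4,-9 \right)} \right)} = -88 + 219 = 131$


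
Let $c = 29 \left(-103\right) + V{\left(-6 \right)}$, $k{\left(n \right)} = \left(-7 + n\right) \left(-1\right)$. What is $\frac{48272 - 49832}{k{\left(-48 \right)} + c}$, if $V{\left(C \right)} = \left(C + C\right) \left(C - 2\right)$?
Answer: $\frac{390}{709} \approx 0.55007$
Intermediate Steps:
$V{\left(C \right)} = 2 C \left(-2 + C\right)$
$k{\left(n \right)} = 7 - n$
$c = -2891$ ($c = 29 \left(-103\right) + 2 \left(-6\right) \left(-2 - 6\right) = -2987 + 2 \left(-6\right) \left(-8\right) = -2987 + 96 = -2891$)
$\frac{48272 - 49832}{k{\left(-48 \right)} + c} = \frac{48272 - 49832}{\left(7 - -48\right) - 2891} = - \frac{1560}{\left(7 + 48\right) - 2891} = - \frac{1560}{55 - 2891} = - \frac{1560}{-2836} = \left(-1560\right) \left(- \frac{1}{2836}\right) = \frac{390}{709}$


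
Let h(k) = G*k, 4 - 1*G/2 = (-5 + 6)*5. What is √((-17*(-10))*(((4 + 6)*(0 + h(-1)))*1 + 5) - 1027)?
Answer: √3223 ≈ 56.771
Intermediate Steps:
G = -2 (G = 8 - 2*(-5 + 6)*5 = 8 - 2*5 = 8 - 10 = -2)
h(k) = -2*k
√((-17*(-10))*(((4 + 6)*(0 + h(-1)))*1 + 5) - 1027) = √((-17*(-10))*(((4 + 6)*(0 - 2*(-1)))*1 + 5) - 1027) = √(170*((10*(0 + 2))*1 + 5) - 1027) = √(170*((10*2)*1 + 5) - 1027) = √(170*(20*1 + 5) - 1027) = √(170*(20 + 5) - 1027) = √(170*25 - 1027) = √(4250 - 1027) = √3223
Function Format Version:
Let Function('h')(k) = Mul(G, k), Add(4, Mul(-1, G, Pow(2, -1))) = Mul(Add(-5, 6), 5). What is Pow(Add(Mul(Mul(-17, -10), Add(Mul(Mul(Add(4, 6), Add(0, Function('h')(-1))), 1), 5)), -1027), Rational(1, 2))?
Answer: Pow(3223, Rational(1, 2)) ≈ 56.771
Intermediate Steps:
G = -2 (G = Add(8, Mul(-2, Mul(Add(-5, 6), 5))) = Add(8, Mul(-2, Mul(1, 5))) = Add(8, Mul(-2, 5)) = Add(8, -10) = -2)
Function('h')(k) = Mul(-2, k)
Pow(Add(Mul(Mul(-17, -10), Add(Mul(Mul(Add(4, 6), Add(0, Function('h')(-1))), 1), 5)), -1027), Rational(1, 2)) = Pow(Add(Mul(Mul(-17, -10), Add(Mul(Mul(Add(4, 6), Add(0, Mul(-2, -1))), 1), 5)), -1027), Rational(1, 2)) = Pow(Add(Mul(170, Add(Mul(Mul(10, Add(0, 2)), 1), 5)), -1027), Rational(1, 2)) = Pow(Add(Mul(170, Add(Mul(Mul(10, 2), 1), 5)), -1027), Rational(1, 2)) = Pow(Add(Mul(170, Add(Mul(20, 1), 5)), -1027), Rational(1, 2)) = Pow(Add(Mul(170, Add(20, 5)), -1027), Rational(1, 2)) = Pow(Add(Mul(170, 25), -1027), Rational(1, 2)) = Pow(Add(4250, -1027), Rational(1, 2)) = Pow(3223, Rational(1, 2))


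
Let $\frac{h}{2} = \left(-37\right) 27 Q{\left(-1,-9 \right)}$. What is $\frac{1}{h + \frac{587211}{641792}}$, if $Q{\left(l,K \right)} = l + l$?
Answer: $\frac{641792}{2565188043} \approx 0.00025019$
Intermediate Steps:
$Q{\left(l,K \right)} = 2 l$
$h = 3996$ ($h = 2 \left(-37\right) 27 \cdot 2 \left(-1\right) = 2 \left(\left(-999\right) \left(-2\right)\right) = 2 \cdot 1998 = 3996$)
$\frac{1}{h + \frac{587211}{641792}} = \frac{1}{3996 + \frac{587211}{641792}} = \frac{1}{\frac{2565188043}{641792}} = \frac{641792}{2565188043}$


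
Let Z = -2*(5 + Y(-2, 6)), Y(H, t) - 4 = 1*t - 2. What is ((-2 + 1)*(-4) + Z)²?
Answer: 484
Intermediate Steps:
Y(H, t) = 2 + t (Y(H, t) = 4 + (1*t - 2) = 4 + (t - 2) = 4 + (-2 + t) = 2 + t)
Z = -26 (Z = -2*(5 + (2 + 6)) = -2*(5 + 8) = -2*13 = -26)
((-2 + 1)*(-4) + Z)² = ((-2 + 1)*(-4) - 26)² = (-1*(-4) - 26)² = (4 - 26)² = (-22)² = 484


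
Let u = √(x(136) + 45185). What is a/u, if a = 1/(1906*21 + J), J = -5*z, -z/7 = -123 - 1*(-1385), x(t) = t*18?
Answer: √47633/4010508068 ≈ 5.4420e-8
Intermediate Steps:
x(t) = 18*t
z = -8834 (z = -7*(-123 - 1*(-1385)) = -7*(-123 + 1385) = -7*1262 = -8834)
J = 44170 (J = -5*(-8834) = 44170)
a = 1/84196 (a = 1/(1906*21 + 44170) = 1/(40026 + 44170) = 1/84196 ≈ 1.1877e-5)
u = √47633 (u = √(18*136 + 45185) = √(2448 + 45185) = √47633 ≈ 218.25)
a/u = 1/(84196*(√47633)) = (√47633/47633)/84196 = √47633/4010508068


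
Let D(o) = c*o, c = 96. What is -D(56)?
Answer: -5376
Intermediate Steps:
D(o) = 96*o
-D(56) = -96*56 = -1*5376 = -5376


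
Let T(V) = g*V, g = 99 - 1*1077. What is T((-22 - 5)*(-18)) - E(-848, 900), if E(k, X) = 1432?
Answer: -476740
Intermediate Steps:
g = -978 (g = 99 - 1077 = -978)
T(V) = -978*V
T((-22 - 5)*(-18)) - E(-848, 900) = -978*(-22 - 5)*(-18) - 1*1432 = -(-26406)*(-18) - 1432 = -978*486 - 1432 = -475308 - 1432 = -476740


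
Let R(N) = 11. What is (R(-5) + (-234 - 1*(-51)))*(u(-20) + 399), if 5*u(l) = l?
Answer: -67940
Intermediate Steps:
u(l) = l/5
(R(-5) + (-234 - 1*(-51)))*(u(-20) + 399) = (11 + (-234 - 1*(-51)))*((1/5)*(-20) + 399) = (11 + (-234 + 51))*(-4 + 399) = (11 - 183)*395 = -172*395 = -67940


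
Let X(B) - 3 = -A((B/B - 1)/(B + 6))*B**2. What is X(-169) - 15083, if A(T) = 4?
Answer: -129324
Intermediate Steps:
X(B) = 3 - 4*B**2
X(-169) - 15083 = (3 - 4*(-169)**2) - 15083 = (3 - 4*28561) - 15083 = (3 - 114244) - 15083 = -114241 - 15083 = -129324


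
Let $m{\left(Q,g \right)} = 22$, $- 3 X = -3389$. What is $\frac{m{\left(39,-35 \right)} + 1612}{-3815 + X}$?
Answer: $- \frac{129}{212} \approx -0.60849$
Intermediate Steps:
$X = \frac{3389}{3}$ ($X = \left(- \frac{1}{3}\right) \left(-3389\right) = \frac{3389}{3} \approx 1129.7$)
$\frac{m{\left(39,-35 \right)} + 1612}{-3815 + X} = \frac{22 + 1612}{-3815 + \frac{3389}{3}} = \frac{1634}{- \frac{8056}{3}} = 1634 \left(- \frac{3}{8056}\right) = - \frac{129}{212}$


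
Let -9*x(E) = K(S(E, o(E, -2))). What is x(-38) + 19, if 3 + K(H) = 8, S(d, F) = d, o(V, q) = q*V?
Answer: 166/9 ≈ 18.444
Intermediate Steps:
o(V, q) = V*q
K(H) = 5 (K(H) = -3 + 8 = 5)
x(E) = -5/9 (x(E) = -⅑*5 = -5/9)
x(-38) + 19 = -5/9 + 19 = 166/9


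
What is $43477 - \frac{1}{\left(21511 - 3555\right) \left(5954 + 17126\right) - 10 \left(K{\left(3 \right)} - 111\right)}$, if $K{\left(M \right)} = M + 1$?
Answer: $\frac{18017979637349}{414425550} \approx 43477.0$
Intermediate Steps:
$K{\left(M \right)} = 1 + M$
$43477 - \frac{1}{\left(21511 - 3555\right) \left(5954 + 17126\right) - 10 \left(K{\left(3 \right)} - 111\right)} = 43477 - \frac{1}{\left(21511 - 3555\right) \left(5954 + 17126\right) - 10 \left(\left(1 + 3\right) - 111\right)} = 43477 - \frac{1}{17956 \cdot 23080 - 10 \left(4 - 111\right)} = 43477 - \frac{1}{414424480 - -1070} = 43477 - \frac{1}{414424480 + 1070} = 43477 - \frac{1}{414425550} = \frac{18017979637349}{414425550}$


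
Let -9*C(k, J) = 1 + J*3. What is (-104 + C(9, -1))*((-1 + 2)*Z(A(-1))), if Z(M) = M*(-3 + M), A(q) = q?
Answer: -3736/9 ≈ -415.11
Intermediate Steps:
C(k, J) = -⅑ - J/3 (C(k, J) = -(1 + J*3)/9 = -(1 + 3*J)/9 = -⅑ - J/3)
(-104 + C(9, -1))*((-1 + 2)*Z(A(-1))) = (-104 + (-⅑ - ⅓*(-1)))*((-1 + 2)*(-(-3 - 1))) = (-104 + (-⅑ + ⅓))*(1*(-1*(-4))) = (-104 + 2/9)*(1*4) = -934/9*4 = -3736/9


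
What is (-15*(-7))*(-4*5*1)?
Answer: -2100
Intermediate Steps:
(-15*(-7))*(-4*5*1) = 105*(-20*1) = 105*(-20) = -2100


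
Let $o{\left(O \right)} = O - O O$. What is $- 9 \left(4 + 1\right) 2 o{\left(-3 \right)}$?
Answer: $1080$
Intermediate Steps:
$o{\left(O \right)} = O - O^{2}$
$- 9 \left(4 + 1\right) 2 o{\left(-3 \right)} = - 9 \left(4 + 1\right) 2 \left(- 3 \left(1 - -3\right)\right) = - 9 \cdot 5 \cdot 2 \left(- 3 \left(1 + 3\right)\right) = \left(-9\right) 10 \left(\left(-3\right) 4\right) = \left(-90\right) \left(-12\right) = 1080$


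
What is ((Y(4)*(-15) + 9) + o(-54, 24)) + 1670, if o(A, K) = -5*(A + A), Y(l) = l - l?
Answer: 2219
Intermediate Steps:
Y(l) = 0
o(A, K) = -10*A
((Y(4)*(-15) + 9) + o(-54, 24)) + 1670 = ((0*(-15) + 9) - 10*(-54)) + 1670 = ((0 + 9) + 540) + 1670 = (9 + 540) + 1670 = 549 + 1670 = 2219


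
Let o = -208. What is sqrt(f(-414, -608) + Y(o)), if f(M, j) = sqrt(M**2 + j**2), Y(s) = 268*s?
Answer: sqrt(-55744 + 2*sqrt(135265)) ≈ 234.54*I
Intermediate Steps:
sqrt(f(-414, -608) + Y(o)) = sqrt(sqrt((-414)**2 + (-608)**2) + 268*(-208)) = sqrt(sqrt(171396 + 369664) - 55744) = sqrt(sqrt(541060) - 55744) = sqrt(2*sqrt(135265) - 55744) = sqrt(-55744 + 2*sqrt(135265))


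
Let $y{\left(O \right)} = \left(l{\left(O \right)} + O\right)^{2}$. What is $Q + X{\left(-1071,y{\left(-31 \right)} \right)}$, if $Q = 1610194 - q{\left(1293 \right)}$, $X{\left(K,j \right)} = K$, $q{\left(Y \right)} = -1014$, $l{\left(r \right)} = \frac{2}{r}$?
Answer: $1610137$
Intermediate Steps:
$y{\left(O \right)} = \left(O + \frac{2}{O}\right)^{2}$ ($y{\left(O \right)} = \left(\frac{2}{O} + O\right)^{2} = \left(O + \frac{2}{O}\right)^{2}$)
$Q = 1611208$ ($Q = 1610194 - -1014 = 1610194 + 1014 = 1611208$)
$Q + X{\left(-1071,y{\left(-31 \right)} \right)} = 1611208 - 1071 = 1610137$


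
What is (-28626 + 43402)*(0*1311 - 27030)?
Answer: -399395280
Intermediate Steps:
(-28626 + 43402)*(0*1311 - 27030) = 14776*(0 - 27030) = 14776*(-27030) = -399395280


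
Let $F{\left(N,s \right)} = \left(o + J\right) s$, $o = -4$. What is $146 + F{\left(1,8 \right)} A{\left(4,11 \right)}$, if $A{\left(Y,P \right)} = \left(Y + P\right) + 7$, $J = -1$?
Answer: $-734$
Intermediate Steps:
$A{\left(Y,P \right)} = 7 + P + Y$ ($A{\left(Y,P \right)} = \left(P + Y\right) + 7 = 7 + P + Y$)
$F{\left(N,s \right)} = - 5 s$ ($F{\left(N,s \right)} = \left(-4 - 1\right) s = - 5 s$)
$146 + F{\left(1,8 \right)} A{\left(4,11 \right)} = 146 + \left(-5\right) 8 \left(7 + 11 + 4\right) = 146 - 880 = -734$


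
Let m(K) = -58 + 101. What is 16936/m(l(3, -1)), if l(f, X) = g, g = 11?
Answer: 16936/43 ≈ 393.86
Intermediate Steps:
l(f, X) = 11
m(K) = 43
16936/m(l(3, -1)) = 16936/43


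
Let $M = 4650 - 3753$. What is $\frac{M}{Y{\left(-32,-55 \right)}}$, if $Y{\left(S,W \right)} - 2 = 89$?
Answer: $\frac{69}{7} \approx 9.8571$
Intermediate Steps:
$Y{\left(S,W \right)} = 91$ ($Y{\left(S,W \right)} = 2 + 89 = 91$)
$M = 897$
$\frac{M}{Y{\left(-32,-55 \right)}} = \frac{897}{91} = 897 \cdot \frac{1}{91} = \frac{69}{7}$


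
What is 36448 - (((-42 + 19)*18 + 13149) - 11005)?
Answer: 34718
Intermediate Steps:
36448 - (((-42 + 19)*18 + 13149) - 11005) = 36448 - ((-23*18 + 13149) - 11005) = 36448 - ((-414 + 13149) - 11005) = 36448 - (12735 - 11005) = 36448 - 1*1730 = 36448 - 1730 = 34718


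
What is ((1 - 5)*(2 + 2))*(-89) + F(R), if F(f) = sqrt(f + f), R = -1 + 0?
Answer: 1424 + I*sqrt(2) ≈ 1424.0 + 1.4142*I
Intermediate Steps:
R = -1
F(f) = sqrt(2)*sqrt(f) (F(f) = sqrt(2*f) = sqrt(2)*sqrt(f))
((1 - 5)*(2 + 2))*(-89) + F(R) = ((1 - 5)*(2 + 2))*(-89) + sqrt(2)*sqrt(-1) = -4*4*(-89) + sqrt(2)*I = -16*(-89) + I*sqrt(2) = 1424 + I*sqrt(2)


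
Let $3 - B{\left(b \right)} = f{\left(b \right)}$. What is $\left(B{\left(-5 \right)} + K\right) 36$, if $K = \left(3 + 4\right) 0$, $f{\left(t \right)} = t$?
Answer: $288$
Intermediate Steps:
$B{\left(b \right)} = 3 - b$
$K = 0$ ($K = 7 \cdot 0 = 0$)
$\left(B{\left(-5 \right)} + K\right) 36 = \left(\left(3 - -5\right) + 0\right) 36 = \left(\left(3 + 5\right) + 0\right) 36 = \left(8 + 0\right) 36 = 8 \cdot 36 = 288$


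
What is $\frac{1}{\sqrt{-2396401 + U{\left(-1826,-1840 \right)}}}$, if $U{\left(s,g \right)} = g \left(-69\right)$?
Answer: $- \frac{i \sqrt{2269441}}{2269441} \approx - 0.0006638 i$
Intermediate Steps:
$U{\left(s,g \right)} = - 69 g$
$\frac{1}{\sqrt{-2396401 + U{\left(-1826,-1840 \right)}}} = \frac{1}{\sqrt{-2396401 - -126960}} = \frac{1}{\sqrt{-2396401 + 126960}} = \frac{1}{\sqrt{-2269441}} = \frac{1}{i \sqrt{2269441}} = - \frac{i \sqrt{2269441}}{2269441}$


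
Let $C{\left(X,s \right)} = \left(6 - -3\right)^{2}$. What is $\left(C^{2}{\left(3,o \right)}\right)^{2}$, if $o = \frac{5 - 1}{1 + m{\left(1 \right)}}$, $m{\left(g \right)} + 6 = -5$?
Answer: $43046721$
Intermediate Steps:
$m{\left(g \right)} = -11$ ($m{\left(g \right)} = -6 - 5 = -11$)
$o = - \frac{2}{5}$ ($o = \frac{5 - 1}{1 - 11} = \frac{4}{-10} = 4 \left(- \frac{1}{10}\right) = - \frac{2}{5} \approx -0.4$)
$C{\left(X,s \right)} = 81$ ($C{\left(X,s \right)} = \left(6 + 3\right)^{2} = 9^{2} = 81$)
$\left(C^{2}{\left(3,o \right)}\right)^{2} = \left(81^{2}\right)^{2} = 6561^{2} = 43046721$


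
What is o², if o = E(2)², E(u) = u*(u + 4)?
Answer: 20736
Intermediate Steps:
E(u) = u*(4 + u)
o = 144 (o = (2*(4 + 2))² = (2*6)² = 12² = 144)
o² = 144² = 20736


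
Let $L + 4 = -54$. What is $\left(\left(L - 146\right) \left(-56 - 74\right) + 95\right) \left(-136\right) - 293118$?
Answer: $-3912758$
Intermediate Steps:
$L = -58$ ($L = -4 - 54 = -58$)
$\left(\left(L - 146\right) \left(-56 - 74\right) + 95\right) \left(-136\right) - 293118 = \left(\left(-58 - 146\right) \left(-56 - 74\right) + 95\right) \left(-136\right) - 293118 = \left(\left(-204\right) \left(-130\right) + 95\right) \left(-136\right) - 293118 = \left(26520 + 95\right) \left(-136\right) - 293118 = 26615 \left(-136\right) - 293118 = -3619640 - 293118 = -3912758$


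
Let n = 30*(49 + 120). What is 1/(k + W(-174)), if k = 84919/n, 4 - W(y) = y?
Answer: 5070/987379 ≈ 0.0051348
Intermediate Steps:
W(y) = 4 - y
n = 5070 (n = 30*169 = 5070)
k = 84919/5070 ≈ 16.749
1/(k + W(-174)) = 1/(84919/5070 + (4 - 1*(-174))) = 1/(84919/5070 + (4 + 174)) = 1/(84919/5070 + 178) = 1/(987379/5070) = 5070/987379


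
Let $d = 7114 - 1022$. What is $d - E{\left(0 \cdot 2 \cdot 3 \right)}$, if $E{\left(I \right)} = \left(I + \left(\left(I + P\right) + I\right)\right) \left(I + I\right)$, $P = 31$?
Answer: $6092$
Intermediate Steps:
$E{\left(I \right)} = 2 I \left(31 + 3 I\right)$ ($E{\left(I \right)} = \left(I + \left(\left(I + 31\right) + I\right)\right) \left(I + I\right) = \left(I + \left(\left(31 + I\right) + I\right)\right) 2 I = \left(I + \left(31 + 2 I\right)\right) 2 I = \left(31 + 3 I\right) 2 I = 2 I \left(31 + 3 I\right)$)
$d = 6092$ ($d = 7114 - 1022 = 6092$)
$d - E{\left(0 \cdot 2 \cdot 3 \right)} = 6092 - 2 \cdot 0 \cdot 2 \cdot 3 \left(31 + 3 \cdot 0 \cdot 2 \cdot 3\right) = 6092 - 2 \cdot 0 \cdot 3 \left(31 + 3 \cdot 0 \cdot 3\right) = 6092 - 2 \cdot 0 \left(31 + 3 \cdot 0\right) = 6092 - 2 \cdot 0 \left(31 + 0\right) = 6092 - 2 \cdot 0 \cdot 31 = 6092 - 0 = 6092 + 0 = 6092$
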